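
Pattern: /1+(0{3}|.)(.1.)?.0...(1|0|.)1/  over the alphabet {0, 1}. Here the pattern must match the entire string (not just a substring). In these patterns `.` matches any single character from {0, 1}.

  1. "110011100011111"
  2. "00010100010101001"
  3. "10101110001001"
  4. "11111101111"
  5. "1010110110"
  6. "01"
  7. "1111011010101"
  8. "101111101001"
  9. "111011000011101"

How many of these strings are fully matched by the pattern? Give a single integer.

1 → no match
2 → no match — must start with "1"
3 → no match
4 → no match
5 → no match — must end with "1"
6 → no match — must start with "1"
7 → no match
8 → no match
9 → no match
Total matched: 0

0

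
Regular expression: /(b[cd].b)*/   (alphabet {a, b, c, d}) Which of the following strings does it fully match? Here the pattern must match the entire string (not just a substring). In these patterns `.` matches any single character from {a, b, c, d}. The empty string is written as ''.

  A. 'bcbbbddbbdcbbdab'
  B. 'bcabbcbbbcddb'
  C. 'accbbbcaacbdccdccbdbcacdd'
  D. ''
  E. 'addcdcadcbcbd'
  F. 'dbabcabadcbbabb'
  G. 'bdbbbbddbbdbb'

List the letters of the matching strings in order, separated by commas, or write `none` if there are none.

A, D

A → match
B → no match
C → no match
D → match
E → no match
F → no match
G → no match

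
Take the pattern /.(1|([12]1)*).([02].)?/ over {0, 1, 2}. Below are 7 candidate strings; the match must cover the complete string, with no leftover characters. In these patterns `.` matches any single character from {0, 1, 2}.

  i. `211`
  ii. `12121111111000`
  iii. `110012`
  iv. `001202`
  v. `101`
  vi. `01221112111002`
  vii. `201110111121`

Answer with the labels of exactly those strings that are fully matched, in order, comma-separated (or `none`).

i, ii

i → match
ii → match
iii → no match
iv → no match
v → no match
vi → no match
vii → no match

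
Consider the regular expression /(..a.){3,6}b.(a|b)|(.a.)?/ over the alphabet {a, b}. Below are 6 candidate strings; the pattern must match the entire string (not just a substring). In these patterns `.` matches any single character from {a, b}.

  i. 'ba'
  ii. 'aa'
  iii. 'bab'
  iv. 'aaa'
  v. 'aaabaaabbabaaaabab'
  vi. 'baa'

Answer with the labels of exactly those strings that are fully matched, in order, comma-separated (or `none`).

iii, iv, vi

i → no match
ii → no match
iii → match
iv → match
v → no match
vi → match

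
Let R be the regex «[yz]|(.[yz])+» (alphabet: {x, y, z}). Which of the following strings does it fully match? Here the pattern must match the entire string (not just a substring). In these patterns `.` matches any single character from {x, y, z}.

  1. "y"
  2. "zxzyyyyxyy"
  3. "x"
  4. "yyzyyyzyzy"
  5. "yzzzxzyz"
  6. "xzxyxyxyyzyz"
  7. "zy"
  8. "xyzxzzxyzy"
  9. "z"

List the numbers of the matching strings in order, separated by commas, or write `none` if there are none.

1. "y" → match
2. "zxzyyyyxyy" → no match
3. "x" → no match
4. "yyzyyyzyzy" → match
5. "yzzzxzyz" → match
6. "xzxyxyxyyzyz" → match
7. "zy" → match
8. "xyzxzzxyzy" → no match
9. "z" → match

1, 4, 5, 6, 7, 9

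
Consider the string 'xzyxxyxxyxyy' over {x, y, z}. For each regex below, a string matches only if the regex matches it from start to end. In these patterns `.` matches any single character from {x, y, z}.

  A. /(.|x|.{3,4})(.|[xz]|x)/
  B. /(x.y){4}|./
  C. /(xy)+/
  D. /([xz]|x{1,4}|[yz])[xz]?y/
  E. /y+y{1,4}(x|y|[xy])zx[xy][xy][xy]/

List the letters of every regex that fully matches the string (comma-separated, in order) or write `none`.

B

A → no match
B → match
C → no match — must start with 'xy'
D → no match
E → no match — must start with 'y'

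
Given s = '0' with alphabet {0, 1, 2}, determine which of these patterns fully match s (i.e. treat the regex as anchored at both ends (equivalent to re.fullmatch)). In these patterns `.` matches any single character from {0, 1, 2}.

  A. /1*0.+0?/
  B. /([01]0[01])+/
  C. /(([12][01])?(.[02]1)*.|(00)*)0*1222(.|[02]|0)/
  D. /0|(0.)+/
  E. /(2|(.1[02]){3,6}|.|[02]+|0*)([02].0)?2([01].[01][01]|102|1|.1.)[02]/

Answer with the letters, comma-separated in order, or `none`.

D

A → no match
B → no match
C → no match
D → match
E → no match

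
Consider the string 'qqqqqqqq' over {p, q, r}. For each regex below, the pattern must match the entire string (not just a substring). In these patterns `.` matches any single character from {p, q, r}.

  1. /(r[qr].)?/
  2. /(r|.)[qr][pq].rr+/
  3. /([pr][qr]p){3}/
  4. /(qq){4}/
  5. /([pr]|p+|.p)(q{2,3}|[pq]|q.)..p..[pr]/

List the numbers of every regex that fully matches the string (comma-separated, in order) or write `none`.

4

1 → no match
2 → no match — must end with 'r'
3 → no match — must end with 'p'
4 → match
5 → no match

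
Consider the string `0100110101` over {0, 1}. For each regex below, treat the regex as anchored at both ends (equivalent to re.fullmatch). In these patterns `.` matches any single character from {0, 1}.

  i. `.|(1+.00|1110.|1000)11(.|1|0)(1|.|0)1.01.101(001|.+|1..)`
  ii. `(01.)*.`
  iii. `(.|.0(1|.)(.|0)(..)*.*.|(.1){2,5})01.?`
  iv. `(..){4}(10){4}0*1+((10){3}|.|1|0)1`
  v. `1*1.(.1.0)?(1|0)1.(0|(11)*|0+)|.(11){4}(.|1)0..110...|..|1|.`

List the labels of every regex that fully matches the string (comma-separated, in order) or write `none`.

ii

i → no match
ii → match
iii → no match
iv → no match
v → no match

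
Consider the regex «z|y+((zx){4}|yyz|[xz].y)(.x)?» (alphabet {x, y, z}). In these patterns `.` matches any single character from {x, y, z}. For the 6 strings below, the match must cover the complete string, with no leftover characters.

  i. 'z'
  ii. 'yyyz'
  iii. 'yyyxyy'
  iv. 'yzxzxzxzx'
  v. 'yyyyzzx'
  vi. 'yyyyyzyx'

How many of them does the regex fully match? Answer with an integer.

i → match
ii → match
iii → match
iv → match
v → match
vi → match
Total matched: 6

6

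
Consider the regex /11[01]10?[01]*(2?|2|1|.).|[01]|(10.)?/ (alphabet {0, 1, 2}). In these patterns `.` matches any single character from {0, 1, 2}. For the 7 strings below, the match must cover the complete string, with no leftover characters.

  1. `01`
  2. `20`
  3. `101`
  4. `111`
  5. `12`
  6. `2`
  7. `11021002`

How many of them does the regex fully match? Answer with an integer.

1 → no match
2 → no match
3 → match
4 → no match
5 → no match
6 → no match
7 → no match
Total matched: 1

1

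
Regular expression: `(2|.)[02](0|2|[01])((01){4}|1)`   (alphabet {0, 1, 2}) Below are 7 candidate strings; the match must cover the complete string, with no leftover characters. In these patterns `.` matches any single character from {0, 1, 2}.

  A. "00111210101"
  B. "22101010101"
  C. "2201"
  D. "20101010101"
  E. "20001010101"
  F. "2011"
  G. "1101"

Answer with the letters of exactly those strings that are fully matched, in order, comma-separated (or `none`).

A. "00111210101" → no match
B. "22101010101" → match
C. "2201" → match
D. "20101010101" → match
E. "20001010101" → match
F. "2011" → match
G. "1101" → no match

B, C, D, E, F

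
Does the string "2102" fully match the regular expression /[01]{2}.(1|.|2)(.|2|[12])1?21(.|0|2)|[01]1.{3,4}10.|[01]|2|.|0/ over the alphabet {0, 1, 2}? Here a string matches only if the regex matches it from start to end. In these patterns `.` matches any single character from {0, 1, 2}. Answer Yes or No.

No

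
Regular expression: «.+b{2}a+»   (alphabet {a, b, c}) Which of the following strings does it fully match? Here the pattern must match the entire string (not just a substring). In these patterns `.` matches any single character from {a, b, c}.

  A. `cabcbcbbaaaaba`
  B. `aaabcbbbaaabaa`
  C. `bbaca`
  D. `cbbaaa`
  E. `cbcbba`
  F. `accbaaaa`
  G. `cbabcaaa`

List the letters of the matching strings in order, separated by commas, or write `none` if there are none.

A → no match
B → no match
C → no match
D → match
E → match
F → no match
G → no match

D, E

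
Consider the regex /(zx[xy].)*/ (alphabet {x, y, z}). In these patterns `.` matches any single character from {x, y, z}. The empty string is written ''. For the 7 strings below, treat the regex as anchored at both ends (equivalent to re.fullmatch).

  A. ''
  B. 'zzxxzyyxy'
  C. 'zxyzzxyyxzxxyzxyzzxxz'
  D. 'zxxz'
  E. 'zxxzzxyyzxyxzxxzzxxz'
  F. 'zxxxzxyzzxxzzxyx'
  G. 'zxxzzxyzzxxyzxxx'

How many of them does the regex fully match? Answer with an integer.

A → match
B → no match
C → no match
D → match
E → match
F → match
G → match
Total matched: 5

5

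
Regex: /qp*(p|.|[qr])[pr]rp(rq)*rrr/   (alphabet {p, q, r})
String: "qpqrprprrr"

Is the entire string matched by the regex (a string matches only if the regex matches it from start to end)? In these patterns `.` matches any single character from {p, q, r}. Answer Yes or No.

No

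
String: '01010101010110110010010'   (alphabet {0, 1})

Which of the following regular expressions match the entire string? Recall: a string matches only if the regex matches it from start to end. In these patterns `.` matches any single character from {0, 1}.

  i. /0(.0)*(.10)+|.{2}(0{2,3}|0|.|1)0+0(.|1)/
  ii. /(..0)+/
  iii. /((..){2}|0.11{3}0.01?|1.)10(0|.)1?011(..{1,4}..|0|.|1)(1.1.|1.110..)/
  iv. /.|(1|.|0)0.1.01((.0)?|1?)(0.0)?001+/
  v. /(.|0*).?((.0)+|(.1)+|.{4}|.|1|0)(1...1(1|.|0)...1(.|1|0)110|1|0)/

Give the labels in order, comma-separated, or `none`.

i

i → match
ii → no match
iii → no match
iv → no match
v → no match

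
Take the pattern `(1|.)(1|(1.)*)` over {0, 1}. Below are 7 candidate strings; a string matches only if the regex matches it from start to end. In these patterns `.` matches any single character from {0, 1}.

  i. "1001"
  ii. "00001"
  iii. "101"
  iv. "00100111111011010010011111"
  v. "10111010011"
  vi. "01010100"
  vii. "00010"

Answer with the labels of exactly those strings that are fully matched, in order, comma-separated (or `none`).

i → no match
ii → no match
iii → no match
iv → no match
v → no match
vi → no match
vii → no match

none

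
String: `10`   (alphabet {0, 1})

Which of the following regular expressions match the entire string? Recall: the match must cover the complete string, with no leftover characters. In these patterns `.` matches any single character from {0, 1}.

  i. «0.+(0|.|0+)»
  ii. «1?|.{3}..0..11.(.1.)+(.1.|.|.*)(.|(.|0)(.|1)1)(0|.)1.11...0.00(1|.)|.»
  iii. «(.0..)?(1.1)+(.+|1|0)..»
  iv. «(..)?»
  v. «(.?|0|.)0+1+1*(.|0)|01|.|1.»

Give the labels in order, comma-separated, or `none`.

i → no match — must start with `0`
ii → no match
iii → no match
iv → match
v → match

iv, v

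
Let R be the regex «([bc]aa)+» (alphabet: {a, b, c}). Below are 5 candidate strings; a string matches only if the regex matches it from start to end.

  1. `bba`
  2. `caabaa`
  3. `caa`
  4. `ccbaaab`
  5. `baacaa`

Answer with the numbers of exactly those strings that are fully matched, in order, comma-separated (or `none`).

1. `bba` → no match — must end with `aa`
2. `caabaa` → match
3. `caa` → match
4. `ccbaaab` → no match — must end with `aa`
5. `baacaa` → match

2, 3, 5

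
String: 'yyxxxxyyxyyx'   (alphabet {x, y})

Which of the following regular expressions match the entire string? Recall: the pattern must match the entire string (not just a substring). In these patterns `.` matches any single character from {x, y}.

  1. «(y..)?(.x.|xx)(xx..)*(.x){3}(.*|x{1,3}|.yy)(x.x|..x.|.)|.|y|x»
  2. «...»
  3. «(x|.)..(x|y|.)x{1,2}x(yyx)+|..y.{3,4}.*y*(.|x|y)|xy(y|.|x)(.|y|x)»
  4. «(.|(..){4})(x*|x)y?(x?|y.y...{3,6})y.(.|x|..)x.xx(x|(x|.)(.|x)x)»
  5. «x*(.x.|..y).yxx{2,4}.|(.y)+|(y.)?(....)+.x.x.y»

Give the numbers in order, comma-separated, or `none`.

1 → no match
2 → no match
3 → match
4 → no match
5 → no match

3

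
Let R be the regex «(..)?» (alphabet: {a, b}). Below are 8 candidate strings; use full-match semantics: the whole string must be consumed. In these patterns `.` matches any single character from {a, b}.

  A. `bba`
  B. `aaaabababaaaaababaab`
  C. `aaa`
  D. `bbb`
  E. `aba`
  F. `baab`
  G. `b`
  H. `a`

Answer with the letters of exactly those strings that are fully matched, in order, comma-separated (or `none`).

none

A. `bba` → no match
B → no match
C. `aaa` → no match
D. `bbb` → no match
E. `aba` → no match
F. `baab` → no match
G. `b` → no match
H. `a` → no match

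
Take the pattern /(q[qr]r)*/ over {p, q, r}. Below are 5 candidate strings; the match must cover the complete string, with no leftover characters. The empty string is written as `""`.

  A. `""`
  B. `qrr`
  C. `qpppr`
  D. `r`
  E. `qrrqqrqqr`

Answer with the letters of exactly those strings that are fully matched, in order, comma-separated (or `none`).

A, B, E

A. `""` → match
B. `qrr` → match
C. `qpppr` → no match
D. `r` → no match
E. `qrrqqrqqr` → match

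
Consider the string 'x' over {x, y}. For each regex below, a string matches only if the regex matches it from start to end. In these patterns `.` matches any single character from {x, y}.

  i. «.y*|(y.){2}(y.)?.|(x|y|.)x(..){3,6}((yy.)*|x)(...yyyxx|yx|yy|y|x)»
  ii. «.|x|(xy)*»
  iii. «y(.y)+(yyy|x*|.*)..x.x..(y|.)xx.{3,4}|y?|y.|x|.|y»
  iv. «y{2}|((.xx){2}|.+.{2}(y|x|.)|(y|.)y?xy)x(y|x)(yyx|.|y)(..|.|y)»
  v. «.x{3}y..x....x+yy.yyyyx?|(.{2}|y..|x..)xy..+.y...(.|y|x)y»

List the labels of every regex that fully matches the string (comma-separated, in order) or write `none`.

i, ii, iii

i → match
ii → match
iii → match
iv → no match
v → no match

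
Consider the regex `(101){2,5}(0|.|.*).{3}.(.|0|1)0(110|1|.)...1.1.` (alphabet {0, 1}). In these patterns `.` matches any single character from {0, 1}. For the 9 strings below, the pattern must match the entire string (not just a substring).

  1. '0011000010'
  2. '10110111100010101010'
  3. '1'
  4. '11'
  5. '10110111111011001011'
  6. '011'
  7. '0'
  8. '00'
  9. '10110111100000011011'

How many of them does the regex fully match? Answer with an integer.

1 → no match — must start with '101'
2 → match
3 → no match — must start with '101'
4 → no match — must start with '101'
5 → match
6 → no match — must start with '101'
7 → no match — must start with '101'
8 → no match — must start with '101'
9 → match
Total matched: 3

3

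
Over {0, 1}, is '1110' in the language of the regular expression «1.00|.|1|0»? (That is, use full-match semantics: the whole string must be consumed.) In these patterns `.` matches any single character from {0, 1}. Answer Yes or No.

No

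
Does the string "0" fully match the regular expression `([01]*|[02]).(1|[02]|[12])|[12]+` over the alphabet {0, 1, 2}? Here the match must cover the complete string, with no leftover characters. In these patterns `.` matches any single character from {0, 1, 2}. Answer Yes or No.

No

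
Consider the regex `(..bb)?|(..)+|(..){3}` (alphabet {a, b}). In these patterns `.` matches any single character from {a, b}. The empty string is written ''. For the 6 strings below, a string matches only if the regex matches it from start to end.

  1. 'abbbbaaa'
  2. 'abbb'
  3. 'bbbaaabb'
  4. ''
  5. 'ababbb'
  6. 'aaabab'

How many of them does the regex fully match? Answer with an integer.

6

1. 'abbbbaaa' → match
2. 'abbb' → match
3. 'bbbaaabb' → match
4. '' → match
5. 'ababbb' → match
6. 'aaabab' → match
Total matched: 6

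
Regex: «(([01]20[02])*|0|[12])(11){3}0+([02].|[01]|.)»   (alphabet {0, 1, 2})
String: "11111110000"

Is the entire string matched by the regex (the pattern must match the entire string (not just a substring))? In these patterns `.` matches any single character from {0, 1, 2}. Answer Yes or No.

Yes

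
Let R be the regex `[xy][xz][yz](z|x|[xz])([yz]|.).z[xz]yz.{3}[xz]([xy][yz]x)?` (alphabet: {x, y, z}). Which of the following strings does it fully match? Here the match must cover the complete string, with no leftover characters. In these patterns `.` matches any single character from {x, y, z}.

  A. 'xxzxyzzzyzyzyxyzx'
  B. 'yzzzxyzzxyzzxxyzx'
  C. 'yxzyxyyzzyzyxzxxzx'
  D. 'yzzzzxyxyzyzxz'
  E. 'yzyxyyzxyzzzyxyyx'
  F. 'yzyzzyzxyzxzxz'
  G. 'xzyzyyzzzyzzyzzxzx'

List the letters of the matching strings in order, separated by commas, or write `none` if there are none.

A, E, F

A → match
B → no match
C → no match
D → no match
E → match
F → match
G → no match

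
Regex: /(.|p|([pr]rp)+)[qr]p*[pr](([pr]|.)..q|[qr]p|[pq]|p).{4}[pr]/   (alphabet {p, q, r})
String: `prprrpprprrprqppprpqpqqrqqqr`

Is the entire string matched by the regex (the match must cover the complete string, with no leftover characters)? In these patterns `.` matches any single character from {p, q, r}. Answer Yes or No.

No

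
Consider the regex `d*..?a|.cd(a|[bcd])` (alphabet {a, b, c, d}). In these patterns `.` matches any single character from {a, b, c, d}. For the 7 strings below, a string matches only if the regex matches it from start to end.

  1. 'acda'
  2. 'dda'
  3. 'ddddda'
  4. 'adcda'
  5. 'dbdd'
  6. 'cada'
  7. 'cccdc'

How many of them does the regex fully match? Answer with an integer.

1 → match
2 → match
3 → match
4 → no match
5 → no match
6 → no match
7 → no match
Total matched: 3

3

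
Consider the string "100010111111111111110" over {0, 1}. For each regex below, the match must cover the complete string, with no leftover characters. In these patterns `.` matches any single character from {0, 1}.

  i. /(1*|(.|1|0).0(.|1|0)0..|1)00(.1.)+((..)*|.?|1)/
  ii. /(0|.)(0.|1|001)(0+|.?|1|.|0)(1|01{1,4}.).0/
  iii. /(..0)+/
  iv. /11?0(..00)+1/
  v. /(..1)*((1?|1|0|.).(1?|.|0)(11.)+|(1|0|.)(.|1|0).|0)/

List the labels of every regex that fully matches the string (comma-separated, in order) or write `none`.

i

i → match
ii → no match
iii → no match
iv → no match — must end with "001"
v → no match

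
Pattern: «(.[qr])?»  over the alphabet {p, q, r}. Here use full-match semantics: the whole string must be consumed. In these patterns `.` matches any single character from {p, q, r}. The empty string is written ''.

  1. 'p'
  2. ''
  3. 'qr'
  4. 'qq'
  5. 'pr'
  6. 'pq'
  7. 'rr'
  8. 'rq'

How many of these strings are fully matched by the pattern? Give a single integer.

7

1. 'p' → no match
2. '' → match
3. 'qr' → match
4. 'qq' → match
5. 'pr' → match
6. 'pq' → match
7. 'rr' → match
8. 'rq' → match
Total matched: 7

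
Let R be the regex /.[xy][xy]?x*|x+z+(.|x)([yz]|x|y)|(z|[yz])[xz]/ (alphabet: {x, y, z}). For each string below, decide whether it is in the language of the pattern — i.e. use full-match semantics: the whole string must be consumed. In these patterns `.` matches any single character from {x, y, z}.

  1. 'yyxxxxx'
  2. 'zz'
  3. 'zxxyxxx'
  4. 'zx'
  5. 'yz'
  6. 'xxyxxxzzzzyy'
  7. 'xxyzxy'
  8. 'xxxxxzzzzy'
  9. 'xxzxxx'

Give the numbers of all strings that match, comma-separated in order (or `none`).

1 → match
2 → match
3 → no match
4 → match
5 → match
6 → no match
7 → no match
8 → match
9 → no match

1, 2, 4, 5, 8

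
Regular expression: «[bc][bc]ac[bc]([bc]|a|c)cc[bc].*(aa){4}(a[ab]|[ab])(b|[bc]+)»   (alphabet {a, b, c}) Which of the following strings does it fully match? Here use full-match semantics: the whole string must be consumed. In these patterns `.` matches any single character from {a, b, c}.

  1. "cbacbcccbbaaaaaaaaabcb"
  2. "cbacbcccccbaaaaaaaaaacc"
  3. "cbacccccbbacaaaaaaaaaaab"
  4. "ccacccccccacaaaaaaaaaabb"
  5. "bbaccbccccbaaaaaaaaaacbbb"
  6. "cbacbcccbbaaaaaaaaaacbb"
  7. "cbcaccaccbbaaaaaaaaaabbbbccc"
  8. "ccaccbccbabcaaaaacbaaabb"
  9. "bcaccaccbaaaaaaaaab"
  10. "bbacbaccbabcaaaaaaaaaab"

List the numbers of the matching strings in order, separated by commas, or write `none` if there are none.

1, 2, 3, 4, 5, 6, 9, 10

1 → match
2 → match
3 → match
4 → match
5 → match
6 → match
7 → no match
8 → no match
9 → match
10 → match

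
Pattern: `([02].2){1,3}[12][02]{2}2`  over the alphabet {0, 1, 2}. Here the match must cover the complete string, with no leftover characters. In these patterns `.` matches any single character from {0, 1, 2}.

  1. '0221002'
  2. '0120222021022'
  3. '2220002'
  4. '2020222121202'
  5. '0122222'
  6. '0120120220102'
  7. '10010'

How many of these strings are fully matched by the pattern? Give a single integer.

1 → match
2 → match
3 → no match
4 → match
5 → match
6 → no match
7 → no match — must end with '2'
Total matched: 4

4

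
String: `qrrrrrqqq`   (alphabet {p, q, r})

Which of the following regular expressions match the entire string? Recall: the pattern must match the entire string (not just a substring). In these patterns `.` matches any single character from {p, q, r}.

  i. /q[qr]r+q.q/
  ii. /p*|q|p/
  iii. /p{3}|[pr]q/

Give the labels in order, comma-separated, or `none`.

i → match
ii → no match
iii → no match

i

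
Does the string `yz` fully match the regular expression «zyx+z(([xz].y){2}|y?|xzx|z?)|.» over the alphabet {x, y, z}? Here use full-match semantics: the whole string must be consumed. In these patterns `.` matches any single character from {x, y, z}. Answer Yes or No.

No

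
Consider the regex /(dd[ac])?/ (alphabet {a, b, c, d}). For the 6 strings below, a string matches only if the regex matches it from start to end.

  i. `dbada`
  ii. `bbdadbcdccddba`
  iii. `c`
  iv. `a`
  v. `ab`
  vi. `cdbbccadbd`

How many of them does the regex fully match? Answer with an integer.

0

i → no match
ii → no match
iii → no match
iv → no match
v → no match
vi → no match
Total matched: 0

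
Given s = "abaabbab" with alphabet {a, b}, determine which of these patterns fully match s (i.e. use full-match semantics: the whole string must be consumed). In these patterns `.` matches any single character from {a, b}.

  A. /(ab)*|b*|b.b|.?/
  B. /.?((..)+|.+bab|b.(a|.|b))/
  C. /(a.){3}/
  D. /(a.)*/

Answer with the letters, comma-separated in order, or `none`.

B

A → no match
B → match
C → no match
D → no match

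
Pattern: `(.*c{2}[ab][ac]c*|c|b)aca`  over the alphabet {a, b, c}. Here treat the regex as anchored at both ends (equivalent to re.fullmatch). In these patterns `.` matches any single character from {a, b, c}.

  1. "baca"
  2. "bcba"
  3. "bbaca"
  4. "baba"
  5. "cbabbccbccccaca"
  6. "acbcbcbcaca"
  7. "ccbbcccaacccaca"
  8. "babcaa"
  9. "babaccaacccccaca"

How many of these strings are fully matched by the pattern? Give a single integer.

1 → match
2 → no match — must end with "aca"
3 → no match
4 → no match — must end with "aca"
5 → match
6 → no match
7 → match
8 → no match — must end with "aca"
9 → match
Total matched: 4

4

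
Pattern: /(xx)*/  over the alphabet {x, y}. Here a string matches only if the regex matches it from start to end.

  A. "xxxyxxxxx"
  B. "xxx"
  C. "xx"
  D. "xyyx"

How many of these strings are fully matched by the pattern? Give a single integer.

1

A. "xxxyxxxxx" → no match
B. "xxx" → no match
C. "xx" → match
D. "xyyx" → no match
Total matched: 1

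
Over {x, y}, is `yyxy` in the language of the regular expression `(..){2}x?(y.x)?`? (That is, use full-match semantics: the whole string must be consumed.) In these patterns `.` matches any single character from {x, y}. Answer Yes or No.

Yes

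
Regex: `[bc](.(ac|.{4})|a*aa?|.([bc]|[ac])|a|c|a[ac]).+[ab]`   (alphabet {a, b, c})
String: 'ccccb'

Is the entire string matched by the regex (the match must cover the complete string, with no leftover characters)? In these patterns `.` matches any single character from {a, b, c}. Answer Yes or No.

Yes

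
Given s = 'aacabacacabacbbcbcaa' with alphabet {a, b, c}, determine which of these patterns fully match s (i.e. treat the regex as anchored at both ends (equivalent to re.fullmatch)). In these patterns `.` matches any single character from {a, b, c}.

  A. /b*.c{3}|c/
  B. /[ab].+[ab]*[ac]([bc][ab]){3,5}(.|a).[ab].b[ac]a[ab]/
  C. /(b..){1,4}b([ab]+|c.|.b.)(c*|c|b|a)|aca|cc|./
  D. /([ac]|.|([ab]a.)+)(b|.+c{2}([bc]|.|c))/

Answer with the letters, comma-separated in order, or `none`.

B

A → no match — must end with 'c'
B → match
C → no match
D → no match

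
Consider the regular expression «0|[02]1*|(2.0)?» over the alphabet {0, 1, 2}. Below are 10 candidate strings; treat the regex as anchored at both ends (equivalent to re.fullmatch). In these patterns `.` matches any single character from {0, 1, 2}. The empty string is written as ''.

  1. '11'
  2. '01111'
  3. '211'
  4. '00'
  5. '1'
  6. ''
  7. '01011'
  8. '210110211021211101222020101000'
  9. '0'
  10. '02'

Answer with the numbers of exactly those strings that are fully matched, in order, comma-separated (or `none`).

2, 3, 6, 9

1 → no match
2 → match
3 → match
4 → no match
5 → no match
6 → match
7 → no match
8 → no match
9 → match
10 → no match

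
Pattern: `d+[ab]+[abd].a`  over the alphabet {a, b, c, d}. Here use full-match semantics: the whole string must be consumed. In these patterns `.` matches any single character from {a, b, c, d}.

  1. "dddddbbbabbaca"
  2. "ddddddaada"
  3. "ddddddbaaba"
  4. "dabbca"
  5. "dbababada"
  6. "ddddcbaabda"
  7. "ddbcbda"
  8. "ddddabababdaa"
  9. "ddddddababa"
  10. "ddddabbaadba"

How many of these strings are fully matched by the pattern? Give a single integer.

8

1 → match
2. "ddddddaada" → match
3. "ddddddbaaba" → match
4. "dabbca" → match
5. "dbababada" → match
6. "ddddcbaabda" → no match
7. "ddbcbda" → no match
8 → match
9. "ddddddababa" → match
10. "ddddabbaadba" → match
Total matched: 8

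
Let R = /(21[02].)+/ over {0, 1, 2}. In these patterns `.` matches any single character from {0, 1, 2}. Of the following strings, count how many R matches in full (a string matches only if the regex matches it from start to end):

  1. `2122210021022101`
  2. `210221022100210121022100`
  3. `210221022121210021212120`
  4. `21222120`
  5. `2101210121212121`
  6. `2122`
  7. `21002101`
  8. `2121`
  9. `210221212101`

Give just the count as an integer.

9

1 → match
2 → match
3 → match
4 → match
5 → match
6 → match
7 → match
8 → match
9 → match
Total matched: 9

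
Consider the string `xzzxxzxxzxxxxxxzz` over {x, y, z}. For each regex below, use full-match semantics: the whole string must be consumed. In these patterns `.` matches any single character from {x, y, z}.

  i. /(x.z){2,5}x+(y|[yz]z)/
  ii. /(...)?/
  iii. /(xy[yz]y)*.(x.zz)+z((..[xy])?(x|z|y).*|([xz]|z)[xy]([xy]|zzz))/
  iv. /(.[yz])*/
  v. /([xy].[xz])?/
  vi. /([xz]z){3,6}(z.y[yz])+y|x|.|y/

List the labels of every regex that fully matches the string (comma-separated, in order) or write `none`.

i → match
ii → no match
iii → no match
iv → no match
v → no match
vi → no match

i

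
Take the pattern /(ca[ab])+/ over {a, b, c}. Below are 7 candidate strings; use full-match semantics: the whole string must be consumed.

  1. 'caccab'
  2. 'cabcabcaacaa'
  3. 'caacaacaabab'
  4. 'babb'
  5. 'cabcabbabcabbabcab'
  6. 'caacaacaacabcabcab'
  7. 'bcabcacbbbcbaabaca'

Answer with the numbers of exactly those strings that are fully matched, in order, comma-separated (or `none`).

1 → no match
2 → match
3 → no match
4 → no match — must start with 'ca'
5 → no match
6 → match
7 → no match — must start with 'ca'

2, 6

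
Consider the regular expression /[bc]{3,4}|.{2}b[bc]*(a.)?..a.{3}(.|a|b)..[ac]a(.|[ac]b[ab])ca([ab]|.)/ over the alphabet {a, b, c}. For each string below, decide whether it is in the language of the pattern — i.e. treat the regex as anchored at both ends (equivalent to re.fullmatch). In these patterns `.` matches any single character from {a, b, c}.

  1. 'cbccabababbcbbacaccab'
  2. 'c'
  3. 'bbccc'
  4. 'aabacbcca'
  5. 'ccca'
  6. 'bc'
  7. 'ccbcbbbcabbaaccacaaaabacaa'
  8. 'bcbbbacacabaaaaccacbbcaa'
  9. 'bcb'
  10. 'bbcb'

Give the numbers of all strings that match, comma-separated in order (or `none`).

8, 9, 10

1 → no match
2 → no match
3 → no match
4 → no match
5 → no match
6 → no match
7 → no match
8 → match
9 → match
10 → match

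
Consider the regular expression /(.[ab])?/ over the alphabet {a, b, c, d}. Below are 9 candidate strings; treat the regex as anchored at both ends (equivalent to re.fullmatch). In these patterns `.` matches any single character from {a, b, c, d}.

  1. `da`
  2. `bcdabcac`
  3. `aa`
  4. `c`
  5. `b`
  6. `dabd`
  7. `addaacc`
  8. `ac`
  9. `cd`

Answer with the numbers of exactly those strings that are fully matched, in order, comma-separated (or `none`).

1, 3

1 → match
2 → no match
3 → match
4 → no match
5 → no match
6 → no match
7 → no match
8 → no match
9 → no match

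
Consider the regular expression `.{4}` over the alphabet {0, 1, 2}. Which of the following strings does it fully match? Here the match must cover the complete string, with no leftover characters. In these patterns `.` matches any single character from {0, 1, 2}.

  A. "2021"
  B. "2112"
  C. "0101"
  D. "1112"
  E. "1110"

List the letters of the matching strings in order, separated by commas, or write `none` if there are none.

A → match
B → match
C → match
D → match
E → match

A, B, C, D, E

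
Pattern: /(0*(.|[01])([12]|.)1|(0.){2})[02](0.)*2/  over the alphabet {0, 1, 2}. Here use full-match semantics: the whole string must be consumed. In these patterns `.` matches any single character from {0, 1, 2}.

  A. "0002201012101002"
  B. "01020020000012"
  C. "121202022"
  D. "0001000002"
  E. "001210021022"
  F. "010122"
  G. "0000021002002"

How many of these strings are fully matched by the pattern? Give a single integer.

5

A → no match
B → match
C → match
D → match
E → no match
F → match
G → match
Total matched: 5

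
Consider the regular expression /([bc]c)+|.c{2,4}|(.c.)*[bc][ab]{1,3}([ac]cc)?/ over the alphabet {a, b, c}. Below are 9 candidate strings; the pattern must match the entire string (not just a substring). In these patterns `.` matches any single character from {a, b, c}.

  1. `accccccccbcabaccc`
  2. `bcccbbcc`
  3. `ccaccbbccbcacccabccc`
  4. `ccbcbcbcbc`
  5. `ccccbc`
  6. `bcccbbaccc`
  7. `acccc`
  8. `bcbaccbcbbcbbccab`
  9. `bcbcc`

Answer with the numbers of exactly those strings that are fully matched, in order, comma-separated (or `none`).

1 → match
2. `bcccbbcc` → no match
3 → no match
4. `ccbcbcbcbc` → match
5. `ccccbc` → match
6. `bcccbbaccc` → match
7. `acccc` → match
8 → no match
9. `bcbcc` → no match

1, 4, 5, 6, 7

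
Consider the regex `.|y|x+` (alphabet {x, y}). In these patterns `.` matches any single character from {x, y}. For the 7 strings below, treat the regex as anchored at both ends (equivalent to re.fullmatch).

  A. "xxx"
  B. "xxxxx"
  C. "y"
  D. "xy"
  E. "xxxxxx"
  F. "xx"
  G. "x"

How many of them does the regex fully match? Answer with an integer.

6

A → match
B → match
C → match
D → no match
E → match
F → match
G → match
Total matched: 6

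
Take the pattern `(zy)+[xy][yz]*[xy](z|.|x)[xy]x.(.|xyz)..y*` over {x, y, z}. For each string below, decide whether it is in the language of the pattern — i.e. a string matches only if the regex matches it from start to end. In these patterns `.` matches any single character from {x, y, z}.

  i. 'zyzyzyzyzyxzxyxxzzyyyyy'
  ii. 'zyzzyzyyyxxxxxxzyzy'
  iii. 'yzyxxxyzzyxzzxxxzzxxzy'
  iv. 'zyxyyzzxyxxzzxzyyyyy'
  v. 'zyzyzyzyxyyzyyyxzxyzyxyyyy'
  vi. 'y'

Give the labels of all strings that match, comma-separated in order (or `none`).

i, iv, v

i → match
ii → no match
iii → no match — must start with 'zy'
iv → match
v → match
vi → no match — must start with 'zy'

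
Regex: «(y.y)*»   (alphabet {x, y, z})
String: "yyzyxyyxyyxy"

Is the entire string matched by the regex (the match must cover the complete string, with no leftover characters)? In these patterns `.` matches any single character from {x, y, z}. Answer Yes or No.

No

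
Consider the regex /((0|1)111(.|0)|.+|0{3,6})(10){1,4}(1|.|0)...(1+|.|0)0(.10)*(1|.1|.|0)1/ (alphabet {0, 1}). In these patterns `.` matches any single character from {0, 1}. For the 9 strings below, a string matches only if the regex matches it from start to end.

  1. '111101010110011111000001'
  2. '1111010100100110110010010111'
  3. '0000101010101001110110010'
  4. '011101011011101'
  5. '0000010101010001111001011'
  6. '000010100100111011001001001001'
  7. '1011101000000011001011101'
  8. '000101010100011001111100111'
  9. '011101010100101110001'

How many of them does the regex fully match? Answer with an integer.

3

1 → no match
2 → match
3 → no match — must end with '1'
4 → no match
5 → match
6 → match
7 → no match
8 → no match
9 → no match
Total matched: 3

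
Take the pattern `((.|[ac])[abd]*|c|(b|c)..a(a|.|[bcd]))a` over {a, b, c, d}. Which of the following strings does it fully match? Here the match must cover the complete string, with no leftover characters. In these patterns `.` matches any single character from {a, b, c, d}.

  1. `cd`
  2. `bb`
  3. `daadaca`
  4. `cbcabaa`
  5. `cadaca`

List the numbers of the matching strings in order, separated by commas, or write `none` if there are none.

1 → no match — must end with `a`
2 → no match — must end with `a`
3 → no match
4 → no match
5 → match

5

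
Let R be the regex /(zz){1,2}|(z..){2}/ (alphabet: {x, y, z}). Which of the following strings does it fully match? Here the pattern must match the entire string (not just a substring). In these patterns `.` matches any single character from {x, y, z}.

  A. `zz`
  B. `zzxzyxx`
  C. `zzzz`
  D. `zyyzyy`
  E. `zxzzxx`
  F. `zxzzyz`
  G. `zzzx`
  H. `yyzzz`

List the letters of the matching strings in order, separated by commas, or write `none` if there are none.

A. `zz` → match
B. `zzxzyxx` → no match
C. `zzzz` → match
D. `zyyzyy` → match
E. `zxzzxx` → match
F. `zxzzyz` → match
G. `zzzx` → no match
H. `yyzzz` → no match

A, C, D, E, F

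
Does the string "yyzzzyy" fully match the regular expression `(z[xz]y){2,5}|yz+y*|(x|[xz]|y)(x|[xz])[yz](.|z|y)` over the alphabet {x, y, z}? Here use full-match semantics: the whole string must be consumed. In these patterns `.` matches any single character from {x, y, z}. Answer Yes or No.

No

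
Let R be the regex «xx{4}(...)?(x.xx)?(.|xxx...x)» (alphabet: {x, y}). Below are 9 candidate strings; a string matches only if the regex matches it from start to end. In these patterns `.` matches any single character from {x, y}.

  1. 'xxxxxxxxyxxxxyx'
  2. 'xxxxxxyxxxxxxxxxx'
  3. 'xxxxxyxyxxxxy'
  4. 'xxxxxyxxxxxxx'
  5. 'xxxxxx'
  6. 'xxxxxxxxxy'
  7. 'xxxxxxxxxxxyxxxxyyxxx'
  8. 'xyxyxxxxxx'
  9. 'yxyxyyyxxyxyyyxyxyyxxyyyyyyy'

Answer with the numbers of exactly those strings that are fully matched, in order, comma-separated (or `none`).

1 → no match
2 → no match
3 → match
4 → match
5 → match
6 → match
7 → no match
8 → no match — must start with 'xx'
9 → no match — must start with 'xx'

3, 4, 5, 6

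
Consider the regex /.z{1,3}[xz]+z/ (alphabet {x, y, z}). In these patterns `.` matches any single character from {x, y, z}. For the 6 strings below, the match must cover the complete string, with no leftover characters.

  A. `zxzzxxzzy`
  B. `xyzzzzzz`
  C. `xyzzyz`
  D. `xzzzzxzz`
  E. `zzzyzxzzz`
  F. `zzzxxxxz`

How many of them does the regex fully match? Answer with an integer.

A → no match — must end with `z`
B → no match
C → no match
D → match
E → no match
F → match
Total matched: 2

2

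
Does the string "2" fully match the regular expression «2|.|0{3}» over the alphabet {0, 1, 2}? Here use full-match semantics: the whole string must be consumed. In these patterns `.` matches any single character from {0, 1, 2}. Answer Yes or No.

Yes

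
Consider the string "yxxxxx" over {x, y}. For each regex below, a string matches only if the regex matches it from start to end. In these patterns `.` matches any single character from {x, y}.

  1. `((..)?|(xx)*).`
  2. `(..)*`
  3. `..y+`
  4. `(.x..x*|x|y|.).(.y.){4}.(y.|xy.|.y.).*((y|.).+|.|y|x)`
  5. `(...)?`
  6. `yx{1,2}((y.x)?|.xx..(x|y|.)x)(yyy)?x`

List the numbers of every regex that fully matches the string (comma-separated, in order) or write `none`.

1 → no match
2 → match
3 → no match — must end with "y"
4 → no match
5 → no match
6 → no match

2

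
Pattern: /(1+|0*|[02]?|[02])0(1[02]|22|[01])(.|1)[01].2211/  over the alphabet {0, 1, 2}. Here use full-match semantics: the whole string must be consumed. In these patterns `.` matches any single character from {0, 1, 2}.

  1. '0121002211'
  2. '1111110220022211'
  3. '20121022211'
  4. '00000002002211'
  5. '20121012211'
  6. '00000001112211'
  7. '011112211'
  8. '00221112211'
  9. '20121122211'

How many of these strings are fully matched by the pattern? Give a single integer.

1 → match
2 → match
3 → match
4 → match
5 → match
6 → match
7 → match
8 → match
9 → match
Total matched: 9

9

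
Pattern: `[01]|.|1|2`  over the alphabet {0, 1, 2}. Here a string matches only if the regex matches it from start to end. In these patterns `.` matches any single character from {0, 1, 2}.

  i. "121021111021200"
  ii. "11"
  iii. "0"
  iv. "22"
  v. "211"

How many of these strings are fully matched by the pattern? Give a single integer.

1

i → no match
ii → no match
iii → match
iv → no match
v → no match
Total matched: 1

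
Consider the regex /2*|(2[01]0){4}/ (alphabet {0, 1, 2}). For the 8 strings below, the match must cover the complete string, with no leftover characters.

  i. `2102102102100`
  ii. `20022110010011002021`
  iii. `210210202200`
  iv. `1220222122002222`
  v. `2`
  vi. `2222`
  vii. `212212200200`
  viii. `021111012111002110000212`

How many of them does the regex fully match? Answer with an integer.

2

i → no match
ii → no match
iii → no match
iv → no match
v → match
vi → match
vii → no match
viii → no match
Total matched: 2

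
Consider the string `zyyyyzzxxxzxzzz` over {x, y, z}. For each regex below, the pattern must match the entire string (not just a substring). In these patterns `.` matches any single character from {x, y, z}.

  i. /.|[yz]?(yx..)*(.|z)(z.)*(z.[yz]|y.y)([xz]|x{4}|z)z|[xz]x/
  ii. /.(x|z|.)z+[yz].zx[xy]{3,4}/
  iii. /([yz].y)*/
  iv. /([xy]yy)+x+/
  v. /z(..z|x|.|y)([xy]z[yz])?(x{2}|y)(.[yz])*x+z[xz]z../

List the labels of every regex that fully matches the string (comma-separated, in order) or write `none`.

v

i → no match
ii → no match
iii → no match
iv → no match — must end with `x`
v → match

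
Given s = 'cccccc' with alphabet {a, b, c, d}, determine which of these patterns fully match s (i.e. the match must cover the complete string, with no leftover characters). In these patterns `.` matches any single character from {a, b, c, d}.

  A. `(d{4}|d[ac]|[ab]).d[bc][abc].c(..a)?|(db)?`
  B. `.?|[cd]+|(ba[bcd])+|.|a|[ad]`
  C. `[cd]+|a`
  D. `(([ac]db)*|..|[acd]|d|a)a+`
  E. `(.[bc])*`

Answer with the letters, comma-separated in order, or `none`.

A → no match
B → match
C → match
D → no match — must end with 'a'
E → match

B, C, E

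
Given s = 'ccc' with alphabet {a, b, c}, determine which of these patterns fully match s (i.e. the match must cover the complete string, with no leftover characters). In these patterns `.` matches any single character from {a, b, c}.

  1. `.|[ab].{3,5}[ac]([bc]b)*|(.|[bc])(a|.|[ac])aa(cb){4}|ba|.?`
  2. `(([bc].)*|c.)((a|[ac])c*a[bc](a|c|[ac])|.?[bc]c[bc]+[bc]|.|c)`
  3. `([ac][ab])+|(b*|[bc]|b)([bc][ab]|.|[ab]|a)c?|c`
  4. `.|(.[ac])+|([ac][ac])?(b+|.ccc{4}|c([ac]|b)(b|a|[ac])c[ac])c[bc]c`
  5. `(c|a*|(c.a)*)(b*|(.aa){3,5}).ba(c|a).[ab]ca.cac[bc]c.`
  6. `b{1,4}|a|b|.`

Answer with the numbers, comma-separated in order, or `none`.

2, 3

1 → no match
2 → match
3 → match
4 → no match
5 → no match
6 → no match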